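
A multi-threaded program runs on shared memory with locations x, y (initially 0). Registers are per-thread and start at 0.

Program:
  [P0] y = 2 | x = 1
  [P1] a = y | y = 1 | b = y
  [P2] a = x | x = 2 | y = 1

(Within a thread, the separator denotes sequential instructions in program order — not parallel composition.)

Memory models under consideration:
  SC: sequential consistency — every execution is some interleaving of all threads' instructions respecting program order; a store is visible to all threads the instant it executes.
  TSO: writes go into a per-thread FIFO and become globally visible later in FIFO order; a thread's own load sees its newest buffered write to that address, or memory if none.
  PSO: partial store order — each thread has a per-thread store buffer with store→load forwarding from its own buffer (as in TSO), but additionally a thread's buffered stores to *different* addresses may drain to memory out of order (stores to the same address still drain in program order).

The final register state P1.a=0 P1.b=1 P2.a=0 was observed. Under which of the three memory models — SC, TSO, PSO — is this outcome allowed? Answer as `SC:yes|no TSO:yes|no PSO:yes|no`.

SC:yes TSO:yes PSO:yes

outcome vector order: (P1.a,P1.b,P2.a)
[SC] allowed = {010, 011, 020, 021, 110, 111, 120, 210, 211}
[TSO] allowed = {010, 011, 020, 021, 110, 111, 120, 210, 211}
[PSO] allowed = {010, 011, 020, 021, 110, 111, 120, 121, 210, 211}
target 010 ∈ {SC,TSO,PSO}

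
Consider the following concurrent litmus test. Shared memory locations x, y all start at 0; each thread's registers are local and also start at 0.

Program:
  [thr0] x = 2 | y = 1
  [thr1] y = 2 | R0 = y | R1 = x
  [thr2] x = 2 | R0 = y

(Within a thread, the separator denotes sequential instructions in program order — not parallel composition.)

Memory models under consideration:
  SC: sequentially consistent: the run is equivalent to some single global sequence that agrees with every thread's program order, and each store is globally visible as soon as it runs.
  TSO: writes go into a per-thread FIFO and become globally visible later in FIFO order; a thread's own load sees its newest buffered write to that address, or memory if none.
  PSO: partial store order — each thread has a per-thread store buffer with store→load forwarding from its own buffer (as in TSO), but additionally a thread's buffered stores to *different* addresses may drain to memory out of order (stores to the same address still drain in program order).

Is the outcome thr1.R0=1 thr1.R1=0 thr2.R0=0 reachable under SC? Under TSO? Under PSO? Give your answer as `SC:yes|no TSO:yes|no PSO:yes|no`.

SC:no TSO:no PSO:yes

outcome vector order: (thr1.R0,thr1.R1,thr2.R0)
SC: 8 outcomes — {1/2/0, 1/2/1, 1/2/2, 2/0/1, 2/0/2, 2/2/0, 2/2/1, 2/2/2}
TSO: 9 outcomes — {1/2/0, 1/2/1, 1/2/2, 2/0/0, 2/0/1, 2/0/2, 2/2/0, 2/2/1, 2/2/2}
PSO: 12 outcomes — {1/0/0, 1/0/1, 1/0/2, 1/2/0, 1/2/1, 1/2/2, 2/0/0, 2/0/1, 2/0/2, 2/2/0, 2/2/1, 2/2/2}
target 1/0/0 ∈ {PSO}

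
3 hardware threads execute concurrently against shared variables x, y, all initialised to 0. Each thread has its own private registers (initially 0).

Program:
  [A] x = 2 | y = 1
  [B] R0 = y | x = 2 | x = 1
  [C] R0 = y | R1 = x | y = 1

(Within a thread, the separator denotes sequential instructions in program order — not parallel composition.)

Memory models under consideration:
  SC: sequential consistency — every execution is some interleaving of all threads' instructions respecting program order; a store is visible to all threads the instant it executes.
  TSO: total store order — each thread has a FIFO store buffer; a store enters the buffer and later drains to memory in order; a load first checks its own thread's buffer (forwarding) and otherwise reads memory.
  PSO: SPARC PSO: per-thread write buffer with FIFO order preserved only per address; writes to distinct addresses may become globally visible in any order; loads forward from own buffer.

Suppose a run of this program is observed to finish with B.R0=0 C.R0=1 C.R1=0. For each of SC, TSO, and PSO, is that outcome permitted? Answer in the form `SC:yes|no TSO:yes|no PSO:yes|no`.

SC:no TSO:no PSO:yes

outcome vector order: (B.R0,C.R0,C.R1)
SC (10): 000, 001, 002, 011, 012, 100, 101, 102, 111, 112
TSO (10): 000, 001, 002, 011, 012, 100, 101, 102, 111, 112
PSO (12): 000, 001, 002, 010, 011, 012, 100, 101, 102, 110, 111, 112
target 010 ∈ {PSO}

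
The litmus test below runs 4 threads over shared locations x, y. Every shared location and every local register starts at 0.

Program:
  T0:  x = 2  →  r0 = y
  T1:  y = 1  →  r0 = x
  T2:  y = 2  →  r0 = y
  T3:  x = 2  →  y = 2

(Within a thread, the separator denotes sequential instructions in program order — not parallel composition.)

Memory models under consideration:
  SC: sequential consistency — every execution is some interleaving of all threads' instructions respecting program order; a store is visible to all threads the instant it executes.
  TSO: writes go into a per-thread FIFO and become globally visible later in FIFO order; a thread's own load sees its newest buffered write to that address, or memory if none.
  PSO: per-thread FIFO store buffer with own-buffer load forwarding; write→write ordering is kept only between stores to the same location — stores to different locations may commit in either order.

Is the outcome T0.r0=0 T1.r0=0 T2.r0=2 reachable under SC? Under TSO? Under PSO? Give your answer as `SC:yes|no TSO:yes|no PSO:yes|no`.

outcome vector order: (T0.r0,T1.r0,T2.r0)
SC (10): 0/2/1; 0/2/2; 1/0/1; 1/0/2; 1/2/1; 1/2/2; 2/0/1; 2/0/2; 2/2/1; 2/2/2
TSO (12): 0/0/1; 0/0/2; 0/2/1; 0/2/2; 1/0/1; 1/0/2; 1/2/1; 1/2/2; 2/0/1; 2/0/2; 2/2/1; 2/2/2
PSO (12): 0/0/1; 0/0/2; 0/2/1; 0/2/2; 1/0/1; 1/0/2; 1/2/1; 1/2/2; 2/0/1; 2/0/2; 2/2/1; 2/2/2
target 0/0/2 ∈ {TSO,PSO}

SC:no TSO:yes PSO:yes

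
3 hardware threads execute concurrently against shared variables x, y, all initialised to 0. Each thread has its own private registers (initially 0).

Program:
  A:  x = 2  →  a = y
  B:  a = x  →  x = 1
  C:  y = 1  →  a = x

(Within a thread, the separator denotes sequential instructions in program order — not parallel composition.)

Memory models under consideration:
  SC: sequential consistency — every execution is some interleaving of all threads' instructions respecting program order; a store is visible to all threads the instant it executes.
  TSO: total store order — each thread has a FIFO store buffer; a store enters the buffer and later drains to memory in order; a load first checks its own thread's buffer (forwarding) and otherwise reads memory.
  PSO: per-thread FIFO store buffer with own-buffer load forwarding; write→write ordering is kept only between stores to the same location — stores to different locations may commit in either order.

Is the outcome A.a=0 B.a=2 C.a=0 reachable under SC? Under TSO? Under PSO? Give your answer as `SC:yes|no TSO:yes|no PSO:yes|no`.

SC:no TSO:yes PSO:yes

outcome vector order: (A.a,B.a,C.a)
[SC] allowed = {<0 0 1>; <0 0 2>; <0 2 1>; <0 2 2>; <1 0 0>; <1 0 1>; <1 0 2>; <1 2 0>; <1 2 1>; <1 2 2>}
[TSO] allowed = {<0 0 0>; <0 0 1>; <0 0 2>; <0 2 0>; <0 2 1>; <0 2 2>; <1 0 0>; <1 0 1>; <1 0 2>; <1 2 0>; <1 2 1>; <1 2 2>}
[PSO] allowed = {<0 0 0>; <0 0 1>; <0 0 2>; <0 2 0>; <0 2 1>; <0 2 2>; <1 0 0>; <1 0 1>; <1 0 2>; <1 2 0>; <1 2 1>; <1 2 2>}
target <0 2 0> ∈ {TSO,PSO}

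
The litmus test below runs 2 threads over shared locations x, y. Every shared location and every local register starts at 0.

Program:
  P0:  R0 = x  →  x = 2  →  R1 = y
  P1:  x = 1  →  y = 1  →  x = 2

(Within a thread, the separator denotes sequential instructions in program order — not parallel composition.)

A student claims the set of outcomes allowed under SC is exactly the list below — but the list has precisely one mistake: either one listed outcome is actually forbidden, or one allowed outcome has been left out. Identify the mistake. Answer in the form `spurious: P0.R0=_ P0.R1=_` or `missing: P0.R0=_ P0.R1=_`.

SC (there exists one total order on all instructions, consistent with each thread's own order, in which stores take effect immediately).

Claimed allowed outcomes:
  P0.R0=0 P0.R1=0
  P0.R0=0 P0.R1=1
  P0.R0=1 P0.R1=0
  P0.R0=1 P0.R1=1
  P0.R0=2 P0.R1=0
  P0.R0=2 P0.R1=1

spurious: P0.R0=2 P0.R1=0

outcome vector order: (P0.R0,P0.R1)
[SC] allowed = {<0 0>, <0 1>, <1 0>, <1 1>, <2 1>}
claimed∖SC = {<2 0>}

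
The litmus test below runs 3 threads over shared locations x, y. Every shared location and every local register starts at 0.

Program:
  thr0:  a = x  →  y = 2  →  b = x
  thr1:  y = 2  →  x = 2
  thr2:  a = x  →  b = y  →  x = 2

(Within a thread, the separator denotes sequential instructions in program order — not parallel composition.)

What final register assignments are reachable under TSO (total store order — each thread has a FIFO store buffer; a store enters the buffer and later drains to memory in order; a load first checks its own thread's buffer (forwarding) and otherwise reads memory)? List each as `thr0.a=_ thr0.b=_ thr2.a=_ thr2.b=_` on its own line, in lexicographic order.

outcome vector order: (thr0.a,thr0.b,thr2.a,thr2.b)
|TSO outcomes| = 9

thr0.a=0 thr0.b=0 thr2.a=0 thr2.b=0
thr0.a=0 thr0.b=0 thr2.a=0 thr2.b=2
thr0.a=0 thr0.b=0 thr2.a=2 thr2.b=2
thr0.a=0 thr0.b=2 thr2.a=0 thr2.b=0
thr0.a=0 thr0.b=2 thr2.a=0 thr2.b=2
thr0.a=0 thr0.b=2 thr2.a=2 thr2.b=2
thr0.a=2 thr0.b=2 thr2.a=0 thr2.b=0
thr0.a=2 thr0.b=2 thr2.a=0 thr2.b=2
thr0.a=2 thr0.b=2 thr2.a=2 thr2.b=2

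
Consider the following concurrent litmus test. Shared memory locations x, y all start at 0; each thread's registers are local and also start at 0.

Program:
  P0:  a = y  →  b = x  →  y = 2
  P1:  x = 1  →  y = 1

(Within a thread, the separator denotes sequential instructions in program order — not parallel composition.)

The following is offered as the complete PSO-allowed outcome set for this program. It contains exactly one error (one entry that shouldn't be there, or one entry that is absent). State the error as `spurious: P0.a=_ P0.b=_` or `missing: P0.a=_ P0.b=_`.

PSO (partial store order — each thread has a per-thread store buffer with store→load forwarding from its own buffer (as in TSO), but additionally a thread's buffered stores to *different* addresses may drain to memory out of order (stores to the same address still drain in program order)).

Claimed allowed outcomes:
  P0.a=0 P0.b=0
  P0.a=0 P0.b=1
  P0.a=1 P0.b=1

outcome vector order: (P0.a,P0.b)
[PSO] allowed = {<0 0>; <0 1>; <1 0>; <1 1>}
PSO∖claimed = {<1 0>}

missing: P0.a=1 P0.b=0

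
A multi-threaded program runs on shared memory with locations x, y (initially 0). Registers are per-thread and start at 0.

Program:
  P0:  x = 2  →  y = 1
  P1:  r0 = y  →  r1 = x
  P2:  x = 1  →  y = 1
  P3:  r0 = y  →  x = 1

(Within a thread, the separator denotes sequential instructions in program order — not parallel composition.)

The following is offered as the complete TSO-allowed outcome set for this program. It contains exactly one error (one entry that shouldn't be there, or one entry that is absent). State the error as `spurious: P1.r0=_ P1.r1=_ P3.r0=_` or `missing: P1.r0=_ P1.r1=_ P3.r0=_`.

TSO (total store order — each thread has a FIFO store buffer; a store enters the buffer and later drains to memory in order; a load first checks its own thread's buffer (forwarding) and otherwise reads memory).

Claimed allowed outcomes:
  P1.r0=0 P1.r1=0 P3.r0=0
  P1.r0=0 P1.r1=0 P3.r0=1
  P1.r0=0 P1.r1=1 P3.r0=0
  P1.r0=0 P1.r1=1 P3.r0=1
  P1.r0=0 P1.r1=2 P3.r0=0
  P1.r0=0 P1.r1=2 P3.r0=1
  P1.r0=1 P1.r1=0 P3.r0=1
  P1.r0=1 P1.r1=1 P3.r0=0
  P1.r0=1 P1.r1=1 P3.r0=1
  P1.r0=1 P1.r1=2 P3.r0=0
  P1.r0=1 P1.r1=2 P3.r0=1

spurious: P1.r0=1 P1.r1=0 P3.r0=1

outcome vector order: (P1.r0,P1.r1,P3.r0)
[TSO] allowed = {(0,0,0); (0,0,1); (0,1,0); (0,1,1); (0,2,0); (0,2,1); (1,1,0); (1,1,1); (1,2,0); (1,2,1)}
claimed∖TSO = {(1,0,1)}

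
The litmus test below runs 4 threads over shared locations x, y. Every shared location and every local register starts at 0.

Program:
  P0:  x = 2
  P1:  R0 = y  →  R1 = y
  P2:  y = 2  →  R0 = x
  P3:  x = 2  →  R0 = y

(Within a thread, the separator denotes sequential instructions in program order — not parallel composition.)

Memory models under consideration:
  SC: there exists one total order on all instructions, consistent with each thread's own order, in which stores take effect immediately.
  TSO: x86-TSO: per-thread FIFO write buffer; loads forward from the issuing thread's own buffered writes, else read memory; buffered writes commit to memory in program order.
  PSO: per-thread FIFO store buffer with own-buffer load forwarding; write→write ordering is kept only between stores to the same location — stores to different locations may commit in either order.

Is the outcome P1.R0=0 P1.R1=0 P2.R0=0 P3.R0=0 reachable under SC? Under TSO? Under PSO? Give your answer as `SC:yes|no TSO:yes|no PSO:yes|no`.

SC:no TSO:yes PSO:yes

outcome vector order: (P1.R0,P1.R1,P2.R0,P3.R0)
SC: 9 outcomes — {(0,0,0,2), (0,0,2,0), (0,0,2,2), (0,2,0,2), (0,2,2,0), (0,2,2,2), (2,2,0,2), (2,2,2,0), (2,2,2,2)}
TSO: 12 outcomes — {(0,0,0,0), (0,0,0,2), (0,0,2,0), (0,0,2,2), (0,2,0,0), (0,2,0,2), (0,2,2,0), (0,2,2,2), (2,2,0,0), (2,2,0,2), (2,2,2,0), (2,2,2,2)}
PSO: 12 outcomes — {(0,0,0,0), (0,0,0,2), (0,0,2,0), (0,0,2,2), (0,2,0,0), (0,2,0,2), (0,2,2,0), (0,2,2,2), (2,2,0,0), (2,2,0,2), (2,2,2,0), (2,2,2,2)}
target (0,0,0,0) ∈ {TSO,PSO}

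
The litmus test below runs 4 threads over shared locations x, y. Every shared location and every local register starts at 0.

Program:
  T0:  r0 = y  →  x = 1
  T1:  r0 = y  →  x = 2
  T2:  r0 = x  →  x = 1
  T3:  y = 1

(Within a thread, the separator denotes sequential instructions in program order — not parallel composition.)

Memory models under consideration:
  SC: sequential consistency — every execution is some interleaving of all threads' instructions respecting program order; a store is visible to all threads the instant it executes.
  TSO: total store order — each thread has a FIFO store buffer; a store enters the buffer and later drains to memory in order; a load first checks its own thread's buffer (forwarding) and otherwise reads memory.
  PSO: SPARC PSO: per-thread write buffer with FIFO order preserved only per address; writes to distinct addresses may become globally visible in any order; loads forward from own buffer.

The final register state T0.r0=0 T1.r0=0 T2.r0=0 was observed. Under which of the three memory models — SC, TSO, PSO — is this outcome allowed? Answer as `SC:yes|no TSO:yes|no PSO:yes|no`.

outcome vector order: (T0.r0,T1.r0,T2.r0)
[SC] allowed = {<0 0 0>; <0 0 1>; <0 0 2>; <0 1 0>; <0 1 1>; <0 1 2>; <1 0 0>; <1 0 1>; <1 0 2>; <1 1 0>; <1 1 1>; <1 1 2>}
[TSO] allowed = {<0 0 0>; <0 0 1>; <0 0 2>; <0 1 0>; <0 1 1>; <0 1 2>; <1 0 0>; <1 0 1>; <1 0 2>; <1 1 0>; <1 1 1>; <1 1 2>}
[PSO] allowed = {<0 0 0>; <0 0 1>; <0 0 2>; <0 1 0>; <0 1 1>; <0 1 2>; <1 0 0>; <1 0 1>; <1 0 2>; <1 1 0>; <1 1 1>; <1 1 2>}
target <0 0 0> ∈ {SC,TSO,PSO}

SC:yes TSO:yes PSO:yes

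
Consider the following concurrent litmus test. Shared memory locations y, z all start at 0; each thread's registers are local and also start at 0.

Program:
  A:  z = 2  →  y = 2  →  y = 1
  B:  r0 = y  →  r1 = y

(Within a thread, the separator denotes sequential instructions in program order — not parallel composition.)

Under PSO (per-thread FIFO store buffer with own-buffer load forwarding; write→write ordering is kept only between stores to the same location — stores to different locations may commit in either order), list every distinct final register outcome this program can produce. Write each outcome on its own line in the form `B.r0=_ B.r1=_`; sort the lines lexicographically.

outcome vector order: (B.r0,B.r1)
|PSO outcomes| = 6

B.r0=0 B.r1=0
B.r0=0 B.r1=1
B.r0=0 B.r1=2
B.r0=1 B.r1=1
B.r0=2 B.r1=1
B.r0=2 B.r1=2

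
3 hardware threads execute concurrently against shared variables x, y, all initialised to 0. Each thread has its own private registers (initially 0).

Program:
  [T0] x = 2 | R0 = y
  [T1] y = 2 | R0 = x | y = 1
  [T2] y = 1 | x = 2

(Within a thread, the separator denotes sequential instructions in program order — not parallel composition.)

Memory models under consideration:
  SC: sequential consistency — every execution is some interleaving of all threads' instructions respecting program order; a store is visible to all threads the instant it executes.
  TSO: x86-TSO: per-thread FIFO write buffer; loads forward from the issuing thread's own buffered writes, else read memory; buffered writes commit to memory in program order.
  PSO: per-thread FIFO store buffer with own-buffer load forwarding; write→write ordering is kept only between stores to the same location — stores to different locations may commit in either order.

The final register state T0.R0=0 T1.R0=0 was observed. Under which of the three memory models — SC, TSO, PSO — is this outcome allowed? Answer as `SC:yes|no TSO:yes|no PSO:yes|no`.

SC:no TSO:yes PSO:yes

outcome vector order: (T0.R0,T1.R0)
under SC → (0,2), (1,0), (1,2), (2,0), (2,2)
under TSO → (0,0), (0,2), (1,0), (1,2), (2,0), (2,2)
under PSO → (0,0), (0,2), (1,0), (1,2), (2,0), (2,2)
target (0,0) ∈ {TSO,PSO}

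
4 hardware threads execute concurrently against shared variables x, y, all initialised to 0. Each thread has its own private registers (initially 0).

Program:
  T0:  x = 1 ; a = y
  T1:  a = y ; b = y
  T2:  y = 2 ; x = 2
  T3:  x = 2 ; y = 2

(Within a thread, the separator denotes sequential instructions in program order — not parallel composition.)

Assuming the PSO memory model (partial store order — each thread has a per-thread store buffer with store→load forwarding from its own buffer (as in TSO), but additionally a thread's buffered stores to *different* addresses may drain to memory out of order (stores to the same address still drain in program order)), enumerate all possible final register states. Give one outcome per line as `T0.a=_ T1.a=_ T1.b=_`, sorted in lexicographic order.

T0.a=0 T1.a=0 T1.b=0
T0.a=0 T1.a=0 T1.b=2
T0.a=0 T1.a=2 T1.b=2
T0.a=2 T1.a=0 T1.b=0
T0.a=2 T1.a=0 T1.b=2
T0.a=2 T1.a=2 T1.b=2

outcome vector order: (T0.a,T1.a,T1.b)
|PSO outcomes| = 6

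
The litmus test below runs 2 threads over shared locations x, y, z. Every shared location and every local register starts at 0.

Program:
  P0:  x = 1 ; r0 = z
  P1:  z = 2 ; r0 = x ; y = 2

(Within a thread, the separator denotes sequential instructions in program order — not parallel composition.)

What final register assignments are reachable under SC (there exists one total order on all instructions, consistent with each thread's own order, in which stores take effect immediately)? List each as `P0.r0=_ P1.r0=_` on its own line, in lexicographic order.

outcome vector order: (P0.r0,P1.r0)
|SC outcomes| = 3

P0.r0=0 P1.r0=1
P0.r0=2 P1.r0=0
P0.r0=2 P1.r0=1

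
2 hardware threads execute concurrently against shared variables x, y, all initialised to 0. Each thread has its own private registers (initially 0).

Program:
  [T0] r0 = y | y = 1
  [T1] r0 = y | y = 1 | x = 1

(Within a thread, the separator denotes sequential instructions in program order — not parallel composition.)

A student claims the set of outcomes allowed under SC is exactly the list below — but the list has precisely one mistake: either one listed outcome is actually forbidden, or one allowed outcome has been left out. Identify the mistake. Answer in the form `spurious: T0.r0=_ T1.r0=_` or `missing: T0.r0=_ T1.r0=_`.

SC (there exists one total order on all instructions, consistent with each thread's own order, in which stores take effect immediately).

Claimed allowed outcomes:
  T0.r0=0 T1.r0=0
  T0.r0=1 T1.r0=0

outcome vector order: (T0.r0,T1.r0)
[SC] allowed = {(0,0), (0,1), (1,0)}
SC∖claimed = {(0,1)}

missing: T0.r0=0 T1.r0=1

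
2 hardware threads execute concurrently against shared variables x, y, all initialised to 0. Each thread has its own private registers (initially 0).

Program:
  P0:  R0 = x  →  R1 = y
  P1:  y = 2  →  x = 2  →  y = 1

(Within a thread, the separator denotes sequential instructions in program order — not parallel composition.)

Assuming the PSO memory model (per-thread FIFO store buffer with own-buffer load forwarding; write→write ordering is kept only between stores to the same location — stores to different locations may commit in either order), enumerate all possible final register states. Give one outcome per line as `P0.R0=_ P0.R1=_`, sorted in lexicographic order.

P0.R0=0 P0.R1=0
P0.R0=0 P0.R1=1
P0.R0=0 P0.R1=2
P0.R0=2 P0.R1=0
P0.R0=2 P0.R1=1
P0.R0=2 P0.R1=2

outcome vector order: (P0.R0,P0.R1)
|PSO outcomes| = 6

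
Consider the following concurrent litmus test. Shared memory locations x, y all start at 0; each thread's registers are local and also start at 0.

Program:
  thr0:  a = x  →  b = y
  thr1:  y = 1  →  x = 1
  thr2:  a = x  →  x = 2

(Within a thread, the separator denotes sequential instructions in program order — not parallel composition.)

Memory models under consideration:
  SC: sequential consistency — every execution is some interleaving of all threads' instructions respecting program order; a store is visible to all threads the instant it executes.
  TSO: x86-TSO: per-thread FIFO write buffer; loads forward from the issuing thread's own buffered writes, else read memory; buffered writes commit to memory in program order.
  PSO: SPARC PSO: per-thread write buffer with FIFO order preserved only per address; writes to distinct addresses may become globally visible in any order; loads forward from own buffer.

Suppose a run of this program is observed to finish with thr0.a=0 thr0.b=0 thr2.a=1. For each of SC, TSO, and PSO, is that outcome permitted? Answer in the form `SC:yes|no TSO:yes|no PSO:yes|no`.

outcome vector order: (thr0.a,thr0.b,thr2.a)
under SC → <0 0 0> <0 0 1> <0 1 0> <0 1 1> <1 1 0> <1 1 1> <2 0 0> <2 1 0> <2 1 1>
under TSO → <0 0 0> <0 0 1> <0 1 0> <0 1 1> <1 1 0> <1 1 1> <2 0 0> <2 1 0> <2 1 1>
under PSO → <0 0 0> <0 0 1> <0 1 0> <0 1 1> <1 0 0> <1 0 1> <1 1 0> <1 1 1> <2 0 0> <2 0 1> <2 1 0> <2 1 1>
target <0 0 1> ∈ {SC,TSO,PSO}

SC:yes TSO:yes PSO:yes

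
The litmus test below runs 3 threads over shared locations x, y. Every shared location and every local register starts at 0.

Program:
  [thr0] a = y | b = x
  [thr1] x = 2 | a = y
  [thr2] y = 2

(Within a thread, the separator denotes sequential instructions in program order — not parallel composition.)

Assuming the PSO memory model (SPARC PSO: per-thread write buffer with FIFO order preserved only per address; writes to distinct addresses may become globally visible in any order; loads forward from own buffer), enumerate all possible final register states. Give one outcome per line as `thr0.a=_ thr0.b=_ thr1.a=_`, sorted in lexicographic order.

thr0.a=0 thr0.b=0 thr1.a=0
thr0.a=0 thr0.b=0 thr1.a=2
thr0.a=0 thr0.b=2 thr1.a=0
thr0.a=0 thr0.b=2 thr1.a=2
thr0.a=2 thr0.b=0 thr1.a=0
thr0.a=2 thr0.b=0 thr1.a=2
thr0.a=2 thr0.b=2 thr1.a=0
thr0.a=2 thr0.b=2 thr1.a=2

outcome vector order: (thr0.a,thr0.b,thr1.a)
|PSO outcomes| = 8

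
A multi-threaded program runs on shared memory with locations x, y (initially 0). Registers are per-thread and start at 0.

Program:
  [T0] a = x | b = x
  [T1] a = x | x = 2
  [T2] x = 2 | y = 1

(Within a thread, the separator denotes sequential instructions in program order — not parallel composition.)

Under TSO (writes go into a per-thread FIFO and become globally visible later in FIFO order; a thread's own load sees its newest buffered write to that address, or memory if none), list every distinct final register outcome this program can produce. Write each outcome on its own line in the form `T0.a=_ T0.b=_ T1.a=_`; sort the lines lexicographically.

T0.a=0 T0.b=0 T1.a=0
T0.a=0 T0.b=0 T1.a=2
T0.a=0 T0.b=2 T1.a=0
T0.a=0 T0.b=2 T1.a=2
T0.a=2 T0.b=2 T1.a=0
T0.a=2 T0.b=2 T1.a=2

outcome vector order: (T0.a,T0.b,T1.a)
|TSO outcomes| = 6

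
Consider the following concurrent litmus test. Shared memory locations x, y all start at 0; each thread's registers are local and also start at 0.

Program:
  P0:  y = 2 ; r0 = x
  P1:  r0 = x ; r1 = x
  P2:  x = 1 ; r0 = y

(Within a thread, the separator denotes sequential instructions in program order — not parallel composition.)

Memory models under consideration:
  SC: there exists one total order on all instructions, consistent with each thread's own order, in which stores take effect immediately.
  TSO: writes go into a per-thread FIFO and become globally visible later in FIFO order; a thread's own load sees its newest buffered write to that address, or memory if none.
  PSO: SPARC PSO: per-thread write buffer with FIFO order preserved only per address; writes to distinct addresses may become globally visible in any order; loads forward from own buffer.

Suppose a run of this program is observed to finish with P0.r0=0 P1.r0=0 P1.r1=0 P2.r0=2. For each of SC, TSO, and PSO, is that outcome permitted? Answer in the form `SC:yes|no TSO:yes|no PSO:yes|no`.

SC:yes TSO:yes PSO:yes

outcome vector order: (P0.r0,P1.r0,P1.r1,P2.r0)
SC: 9 outcomes — {0002 0012 0112 1000 1002 1010 1012 1110 1112}
TSO: 12 outcomes — {0000 0002 0010 0012 0110 0112 1000 1002 1010 1012 1110 1112}
PSO: 12 outcomes — {0000 0002 0010 0012 0110 0112 1000 1002 1010 1012 1110 1112}
target 0002 ∈ {SC,TSO,PSO}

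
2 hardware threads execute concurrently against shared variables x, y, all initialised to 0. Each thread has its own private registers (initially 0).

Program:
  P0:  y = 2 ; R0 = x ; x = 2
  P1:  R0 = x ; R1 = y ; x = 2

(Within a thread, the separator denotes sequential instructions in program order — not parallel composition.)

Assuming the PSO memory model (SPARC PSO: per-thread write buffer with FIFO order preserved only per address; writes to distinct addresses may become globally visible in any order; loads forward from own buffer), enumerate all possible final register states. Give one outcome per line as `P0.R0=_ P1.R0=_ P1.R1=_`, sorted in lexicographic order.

outcome vector order: (P0.R0,P1.R0,P1.R1)
|PSO outcomes| = 6

P0.R0=0 P1.R0=0 P1.R1=0
P0.R0=0 P1.R0=0 P1.R1=2
P0.R0=0 P1.R0=2 P1.R1=0
P0.R0=0 P1.R0=2 P1.R1=2
P0.R0=2 P1.R0=0 P1.R1=0
P0.R0=2 P1.R0=0 P1.R1=2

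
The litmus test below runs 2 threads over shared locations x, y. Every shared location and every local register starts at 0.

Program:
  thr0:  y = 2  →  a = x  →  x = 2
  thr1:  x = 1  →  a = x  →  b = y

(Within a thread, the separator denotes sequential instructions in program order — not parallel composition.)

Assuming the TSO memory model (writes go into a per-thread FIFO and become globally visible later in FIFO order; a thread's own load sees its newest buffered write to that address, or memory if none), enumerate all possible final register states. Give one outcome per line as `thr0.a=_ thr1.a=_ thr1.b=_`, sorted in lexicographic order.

thr0.a=0 thr1.a=1 thr1.b=0
thr0.a=0 thr1.a=1 thr1.b=2
thr0.a=0 thr1.a=2 thr1.b=2
thr0.a=1 thr1.a=1 thr1.b=0
thr0.a=1 thr1.a=1 thr1.b=2
thr0.a=1 thr1.a=2 thr1.b=2

outcome vector order: (thr0.a,thr1.a,thr1.b)
|TSO outcomes| = 6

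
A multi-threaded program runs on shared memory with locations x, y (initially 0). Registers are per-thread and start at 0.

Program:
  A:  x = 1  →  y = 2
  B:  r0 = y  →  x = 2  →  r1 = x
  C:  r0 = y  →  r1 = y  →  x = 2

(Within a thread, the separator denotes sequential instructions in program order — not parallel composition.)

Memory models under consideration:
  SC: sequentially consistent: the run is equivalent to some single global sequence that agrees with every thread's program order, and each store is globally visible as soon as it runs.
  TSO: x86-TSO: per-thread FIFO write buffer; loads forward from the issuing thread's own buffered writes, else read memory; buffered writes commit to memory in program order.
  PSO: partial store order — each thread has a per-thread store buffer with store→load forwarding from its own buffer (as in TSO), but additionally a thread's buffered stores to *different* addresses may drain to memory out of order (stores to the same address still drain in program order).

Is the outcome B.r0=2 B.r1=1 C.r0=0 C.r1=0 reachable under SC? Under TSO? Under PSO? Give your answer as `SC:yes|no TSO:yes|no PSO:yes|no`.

outcome vector order: (B.r0,B.r1,C.r0,C.r1)
SC: 9 outcomes — {0/1/0/0, 0/1/0/2, 0/1/2/2, 0/2/0/0, 0/2/0/2, 0/2/2/2, 2/2/0/0, 2/2/0/2, 2/2/2/2}
TSO: 9 outcomes — {0/1/0/0, 0/1/0/2, 0/1/2/2, 0/2/0/0, 0/2/0/2, 0/2/2/2, 2/2/0/0, 2/2/0/2, 2/2/2/2}
PSO: 12 outcomes — {0/1/0/0, 0/1/0/2, 0/1/2/2, 0/2/0/0, 0/2/0/2, 0/2/2/2, 2/1/0/0, 2/1/0/2, 2/1/2/2, 2/2/0/0, 2/2/0/2, 2/2/2/2}
target 2/1/0/0 ∈ {PSO}

SC:no TSO:no PSO:yes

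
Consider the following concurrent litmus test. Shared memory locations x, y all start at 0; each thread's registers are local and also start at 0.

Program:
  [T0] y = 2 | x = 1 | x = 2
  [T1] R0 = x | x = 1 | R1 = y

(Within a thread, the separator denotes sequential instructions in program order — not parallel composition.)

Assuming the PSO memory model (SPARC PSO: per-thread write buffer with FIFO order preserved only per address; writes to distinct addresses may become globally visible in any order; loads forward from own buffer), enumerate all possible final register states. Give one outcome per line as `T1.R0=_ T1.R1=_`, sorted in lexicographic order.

outcome vector order: (T1.R0,T1.R1)
|PSO outcomes| = 6

T1.R0=0 T1.R1=0
T1.R0=0 T1.R1=2
T1.R0=1 T1.R1=0
T1.R0=1 T1.R1=2
T1.R0=2 T1.R1=0
T1.R0=2 T1.R1=2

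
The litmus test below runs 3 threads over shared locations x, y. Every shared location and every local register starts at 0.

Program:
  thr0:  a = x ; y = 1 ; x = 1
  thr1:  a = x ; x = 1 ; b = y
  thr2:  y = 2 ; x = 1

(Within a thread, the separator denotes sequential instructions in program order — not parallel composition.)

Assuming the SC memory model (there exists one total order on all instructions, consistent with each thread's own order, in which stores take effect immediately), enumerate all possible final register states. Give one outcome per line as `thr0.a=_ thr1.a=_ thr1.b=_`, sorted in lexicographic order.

thr0.a=0 thr1.a=0 thr1.b=0
thr0.a=0 thr1.a=0 thr1.b=1
thr0.a=0 thr1.a=0 thr1.b=2
thr0.a=0 thr1.a=1 thr1.b=1
thr0.a=0 thr1.a=1 thr1.b=2
thr0.a=1 thr1.a=0 thr1.b=0
thr0.a=1 thr1.a=0 thr1.b=1
thr0.a=1 thr1.a=0 thr1.b=2
thr0.a=1 thr1.a=1 thr1.b=1
thr0.a=1 thr1.a=1 thr1.b=2

outcome vector order: (thr0.a,thr1.a,thr1.b)
|SC outcomes| = 10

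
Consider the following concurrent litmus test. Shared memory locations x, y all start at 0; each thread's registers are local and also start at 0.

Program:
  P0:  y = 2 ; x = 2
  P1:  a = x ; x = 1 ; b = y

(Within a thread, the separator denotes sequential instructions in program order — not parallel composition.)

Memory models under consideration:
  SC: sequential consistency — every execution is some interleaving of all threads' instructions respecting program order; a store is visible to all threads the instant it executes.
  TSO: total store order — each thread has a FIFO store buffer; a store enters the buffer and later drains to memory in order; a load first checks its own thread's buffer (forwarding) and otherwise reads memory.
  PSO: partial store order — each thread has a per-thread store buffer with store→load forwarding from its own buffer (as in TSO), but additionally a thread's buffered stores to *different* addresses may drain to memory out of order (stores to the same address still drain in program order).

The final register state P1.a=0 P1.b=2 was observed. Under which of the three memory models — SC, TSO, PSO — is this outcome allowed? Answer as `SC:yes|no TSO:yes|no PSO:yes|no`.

SC:yes TSO:yes PSO:yes

outcome vector order: (P1.a,P1.b)
under SC → 00, 02, 22
under TSO → 00, 02, 22
under PSO → 00, 02, 20, 22
target 02 ∈ {SC,TSO,PSO}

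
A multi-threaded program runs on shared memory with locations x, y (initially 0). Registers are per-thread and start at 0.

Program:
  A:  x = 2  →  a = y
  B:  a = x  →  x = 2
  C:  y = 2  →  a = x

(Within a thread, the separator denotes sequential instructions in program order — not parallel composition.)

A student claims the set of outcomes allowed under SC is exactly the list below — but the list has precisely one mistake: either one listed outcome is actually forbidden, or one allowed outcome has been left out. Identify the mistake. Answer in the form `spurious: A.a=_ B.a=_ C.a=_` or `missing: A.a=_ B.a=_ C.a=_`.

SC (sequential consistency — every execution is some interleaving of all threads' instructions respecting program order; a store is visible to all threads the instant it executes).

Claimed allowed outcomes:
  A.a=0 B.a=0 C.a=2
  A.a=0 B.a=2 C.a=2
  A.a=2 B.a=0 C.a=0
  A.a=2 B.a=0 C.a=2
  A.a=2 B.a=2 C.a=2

outcome vector order: (A.a,B.a,C.a)
SC (6): <0 0 2>, <0 2 2>, <2 0 0>, <2 0 2>, <2 2 0>, <2 2 2>
SC∖claimed = {<2 2 0>}

missing: A.a=2 B.a=2 C.a=0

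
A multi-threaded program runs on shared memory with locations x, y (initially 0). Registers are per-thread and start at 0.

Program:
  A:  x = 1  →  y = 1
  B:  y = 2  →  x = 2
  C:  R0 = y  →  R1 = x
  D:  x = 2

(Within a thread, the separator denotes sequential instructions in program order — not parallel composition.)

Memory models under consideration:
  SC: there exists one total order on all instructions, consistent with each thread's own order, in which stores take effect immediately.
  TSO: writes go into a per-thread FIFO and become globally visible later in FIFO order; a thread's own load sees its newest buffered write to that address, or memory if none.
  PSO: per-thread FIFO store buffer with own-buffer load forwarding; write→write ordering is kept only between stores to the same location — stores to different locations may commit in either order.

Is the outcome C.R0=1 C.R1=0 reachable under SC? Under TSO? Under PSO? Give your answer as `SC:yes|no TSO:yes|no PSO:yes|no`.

SC:no TSO:no PSO:yes

outcome vector order: (C.R0,C.R1)
under SC → 00; 01; 02; 11; 12; 20; 21; 22
under TSO → 00; 01; 02; 11; 12; 20; 21; 22
under PSO → 00; 01; 02; 10; 11; 12; 20; 21; 22
target 10 ∈ {PSO}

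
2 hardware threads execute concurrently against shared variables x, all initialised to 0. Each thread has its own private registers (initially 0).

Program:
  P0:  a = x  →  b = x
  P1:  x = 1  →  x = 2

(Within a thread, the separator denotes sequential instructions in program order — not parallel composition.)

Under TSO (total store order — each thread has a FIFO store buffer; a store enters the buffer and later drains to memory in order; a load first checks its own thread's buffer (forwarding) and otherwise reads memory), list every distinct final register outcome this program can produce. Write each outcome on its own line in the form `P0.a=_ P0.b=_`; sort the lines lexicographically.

P0.a=0 P0.b=0
P0.a=0 P0.b=1
P0.a=0 P0.b=2
P0.a=1 P0.b=1
P0.a=1 P0.b=2
P0.a=2 P0.b=2

outcome vector order: (P0.a,P0.b)
|TSO outcomes| = 6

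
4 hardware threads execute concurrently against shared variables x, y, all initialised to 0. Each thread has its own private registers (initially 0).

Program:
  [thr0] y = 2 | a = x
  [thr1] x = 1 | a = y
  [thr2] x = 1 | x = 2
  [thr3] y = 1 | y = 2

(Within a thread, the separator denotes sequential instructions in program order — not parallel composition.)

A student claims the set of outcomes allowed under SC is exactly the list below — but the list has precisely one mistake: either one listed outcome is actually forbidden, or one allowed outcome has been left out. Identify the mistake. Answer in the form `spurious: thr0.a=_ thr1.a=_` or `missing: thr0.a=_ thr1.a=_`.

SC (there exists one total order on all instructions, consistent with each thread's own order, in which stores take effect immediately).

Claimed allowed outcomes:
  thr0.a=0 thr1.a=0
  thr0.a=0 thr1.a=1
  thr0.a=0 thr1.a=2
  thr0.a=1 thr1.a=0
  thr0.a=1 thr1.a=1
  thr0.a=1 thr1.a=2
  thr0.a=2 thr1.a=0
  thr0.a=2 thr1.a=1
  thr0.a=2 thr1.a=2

spurious: thr0.a=0 thr1.a=0

outcome vector order: (thr0.a,thr1.a)
SC (8): 0/1; 0/2; 1/0; 1/1; 1/2; 2/0; 2/1; 2/2
claimed∖SC = {0/0}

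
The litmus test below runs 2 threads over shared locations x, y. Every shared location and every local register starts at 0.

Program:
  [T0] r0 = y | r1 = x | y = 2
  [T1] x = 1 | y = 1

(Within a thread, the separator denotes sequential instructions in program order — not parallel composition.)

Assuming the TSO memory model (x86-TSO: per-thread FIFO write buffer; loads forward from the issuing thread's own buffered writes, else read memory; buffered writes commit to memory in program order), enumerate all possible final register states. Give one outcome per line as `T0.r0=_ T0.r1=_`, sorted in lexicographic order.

T0.r0=0 T0.r1=0
T0.r0=0 T0.r1=1
T0.r0=1 T0.r1=1

outcome vector order: (T0.r0,T0.r1)
|TSO outcomes| = 3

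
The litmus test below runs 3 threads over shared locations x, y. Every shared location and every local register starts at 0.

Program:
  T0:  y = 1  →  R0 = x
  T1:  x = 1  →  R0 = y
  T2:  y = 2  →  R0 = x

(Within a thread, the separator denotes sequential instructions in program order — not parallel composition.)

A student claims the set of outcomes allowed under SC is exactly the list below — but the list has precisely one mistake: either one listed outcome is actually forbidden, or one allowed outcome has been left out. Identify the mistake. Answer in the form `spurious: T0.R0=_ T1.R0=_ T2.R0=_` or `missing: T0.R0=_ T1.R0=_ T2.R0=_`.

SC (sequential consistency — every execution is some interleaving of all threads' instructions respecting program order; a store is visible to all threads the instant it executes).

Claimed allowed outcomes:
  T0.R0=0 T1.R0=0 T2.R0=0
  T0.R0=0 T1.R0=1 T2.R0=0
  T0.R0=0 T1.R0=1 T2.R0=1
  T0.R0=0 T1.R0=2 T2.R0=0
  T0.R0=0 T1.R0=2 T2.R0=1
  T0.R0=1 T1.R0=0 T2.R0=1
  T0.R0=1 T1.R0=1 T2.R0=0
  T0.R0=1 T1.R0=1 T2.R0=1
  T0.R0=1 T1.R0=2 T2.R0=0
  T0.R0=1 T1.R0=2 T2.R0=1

spurious: T0.R0=0 T1.R0=0 T2.R0=0

outcome vector order: (T0.R0,T1.R0,T2.R0)
SC (9): 010; 011; 020; 021; 101; 110; 111; 120; 121
claimed∖SC = {000}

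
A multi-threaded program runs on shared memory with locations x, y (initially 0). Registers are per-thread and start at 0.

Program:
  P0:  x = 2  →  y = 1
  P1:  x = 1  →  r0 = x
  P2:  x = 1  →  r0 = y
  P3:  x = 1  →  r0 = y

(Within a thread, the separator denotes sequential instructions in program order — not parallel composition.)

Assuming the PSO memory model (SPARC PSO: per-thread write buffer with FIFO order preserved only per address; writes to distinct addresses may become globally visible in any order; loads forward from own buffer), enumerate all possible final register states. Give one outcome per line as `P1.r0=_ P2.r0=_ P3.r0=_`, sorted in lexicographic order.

P1.r0=1 P2.r0=0 P3.r0=0
P1.r0=1 P2.r0=0 P3.r0=1
P1.r0=1 P2.r0=1 P3.r0=0
P1.r0=1 P2.r0=1 P3.r0=1
P1.r0=2 P2.r0=0 P3.r0=0
P1.r0=2 P2.r0=0 P3.r0=1
P1.r0=2 P2.r0=1 P3.r0=0
P1.r0=2 P2.r0=1 P3.r0=1

outcome vector order: (P1.r0,P2.r0,P3.r0)
|PSO outcomes| = 8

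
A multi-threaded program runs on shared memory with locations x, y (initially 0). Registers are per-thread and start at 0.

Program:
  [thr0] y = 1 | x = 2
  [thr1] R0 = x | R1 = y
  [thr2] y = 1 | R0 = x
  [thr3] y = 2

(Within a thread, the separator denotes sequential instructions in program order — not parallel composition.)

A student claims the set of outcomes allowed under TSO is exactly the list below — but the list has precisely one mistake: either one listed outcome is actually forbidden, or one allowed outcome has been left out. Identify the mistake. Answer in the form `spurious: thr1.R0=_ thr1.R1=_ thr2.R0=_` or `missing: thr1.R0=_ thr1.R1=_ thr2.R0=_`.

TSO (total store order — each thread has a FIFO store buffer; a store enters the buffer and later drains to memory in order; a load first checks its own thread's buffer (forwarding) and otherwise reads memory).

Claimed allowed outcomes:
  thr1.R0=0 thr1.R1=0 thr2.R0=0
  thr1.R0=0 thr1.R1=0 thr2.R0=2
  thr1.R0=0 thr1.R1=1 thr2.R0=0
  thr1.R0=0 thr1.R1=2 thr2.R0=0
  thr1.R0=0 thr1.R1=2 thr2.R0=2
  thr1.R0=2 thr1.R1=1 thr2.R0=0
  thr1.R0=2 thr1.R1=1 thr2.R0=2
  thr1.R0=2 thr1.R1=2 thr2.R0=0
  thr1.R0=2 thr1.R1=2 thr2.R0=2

outcome vector order: (thr1.R0,thr1.R1,thr2.R0)
[TSO] allowed = {<0 0 0>, <0 0 2>, <0 1 0>, <0 1 2>, <0 2 0>, <0 2 2>, <2 1 0>, <2 1 2>, <2 2 0>, <2 2 2>}
TSO∖claimed = {<0 1 2>}

missing: thr1.R0=0 thr1.R1=1 thr2.R0=2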